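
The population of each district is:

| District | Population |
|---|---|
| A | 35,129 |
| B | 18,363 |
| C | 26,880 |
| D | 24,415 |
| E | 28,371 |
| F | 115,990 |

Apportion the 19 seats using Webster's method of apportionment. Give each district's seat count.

Standard divisor 249148/19 ≈ 13113.053; standard quotas: A 2.679, B 1.400, C 2.050, D 1.862, E 2.164, F 8.845.
Rounding to the nearest integer gives A 3, B 1, C 2, D 2, E 2, F 9 — total 19, matching the house size, so no adjustment is needed.

A 3; B 1; C 2; D 2; E 2; F 9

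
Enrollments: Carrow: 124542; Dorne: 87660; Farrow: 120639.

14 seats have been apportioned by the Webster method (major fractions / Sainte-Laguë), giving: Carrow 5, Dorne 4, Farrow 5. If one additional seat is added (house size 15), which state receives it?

Priority for the next seat is population ÷ (current seats + 0.5).
Priorities: Carrow 22644.000, Dorne 19480.000, Farrow 21934.364.
Highest priority: Carrow.

Carrow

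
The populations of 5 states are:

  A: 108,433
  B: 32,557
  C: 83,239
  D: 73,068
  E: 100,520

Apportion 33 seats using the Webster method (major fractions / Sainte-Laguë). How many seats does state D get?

6

Standard divisor 397817/33 ≈ 12055.061; standard quotas: A 8.995, B 2.701, C 6.905, D 6.061, E 8.338.
Rounding to the nearest integer gives A 9, B 3, C 7, D 6, E 8 — total 33, matching the house size, so no adjustment is needed.
D receives 6.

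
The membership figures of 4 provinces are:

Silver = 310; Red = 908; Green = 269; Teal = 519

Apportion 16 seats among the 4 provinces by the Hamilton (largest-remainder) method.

Silver=3, Red=7, Green=2, Teal=4

Total 2006; standard divisor 2006/16 ≈ 125.375.
Standard quotas: Silver 2.473, Red 7.242, Green 2.146, Teal 4.140.
Lower quotas: Silver 2, Red 7, Green 2, Teal 4 (sum 15, leaving 1 seat).
Remainders in descending order: Silver 0.473, Red 0.242, Green 0.146, Teal 0.140.
Largest remainder: Silver receives the extra seat.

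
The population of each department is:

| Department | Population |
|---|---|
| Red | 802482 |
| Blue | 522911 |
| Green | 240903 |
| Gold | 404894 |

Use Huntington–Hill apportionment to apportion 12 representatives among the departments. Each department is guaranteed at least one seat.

With divisor 167821: modified quotas Red 4.782, Blue 3.116, Green 1.435, Gold 2.413.
Geometric-mean thresholds: Red √(4·5)=4.472, Blue √(3·4)=3.464, Green √(1·2)=1.414, Gold √(2·3)=2.449.
Each quota rounded against its threshold gives Red 5, Blue 3, Green 2, Gold 2 (total 12).

Red=5; Blue=3; Green=2; Gold=2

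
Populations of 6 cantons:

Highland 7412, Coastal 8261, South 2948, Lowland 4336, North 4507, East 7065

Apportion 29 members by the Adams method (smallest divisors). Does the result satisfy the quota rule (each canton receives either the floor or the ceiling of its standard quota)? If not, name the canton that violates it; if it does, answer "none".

Standard quotas: Highland 6.225, Coastal 6.938, South 2.476, Lowland 3.642, North 3.785, East 5.934.
Adams allocation: Highland 6, Coastal 6, South 3, Lowland 4, North 4, East 6.
Every allocation lies between the lower and upper quota.

none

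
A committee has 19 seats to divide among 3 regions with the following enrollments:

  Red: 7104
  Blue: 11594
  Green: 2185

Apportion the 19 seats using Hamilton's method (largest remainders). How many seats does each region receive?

Standard divisor: 20883 ÷ 19 ≈ 1099.105.
Standard quotas: Red 6.4634, Blue 10.5486, Green 1.9880.
Lower quotas: Red 6, Blue 10, Green 1 (sum 17, leaving 2 seats).
Remainders in descending order: Green 0.9880, Blue 0.5486, Red 0.4634.
Largest remainders: Green, Blue receive the extra seats.

Red 6, Blue 11, Green 2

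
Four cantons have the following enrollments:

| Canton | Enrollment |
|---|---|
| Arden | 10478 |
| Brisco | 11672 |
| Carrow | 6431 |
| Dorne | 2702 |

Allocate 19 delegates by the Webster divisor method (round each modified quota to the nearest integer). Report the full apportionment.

Arden 6, Brisco 7, Carrow 4, Dorne 2

Standard divisor 31283/19 ≈ 1646.474; standard quotas: Arden 6.364, Brisco 7.089, Carrow 3.906, Dorne 1.641.
Rounding to the nearest integer gives Arden 6, Brisco 7, Carrow 4, Dorne 2 — total 19, matching the house size, so no adjustment is needed.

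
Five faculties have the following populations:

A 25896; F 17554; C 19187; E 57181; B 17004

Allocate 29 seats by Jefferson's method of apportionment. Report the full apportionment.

Standard divisor 136822/29 ≈ 4718; standard quotas: A 5.489, F 3.721, C 4.067, E 12.120, B 3.604.
Rounding down gives 5, 3, 4, 12, 3 = 27 seats, so the divisor must be adjusted.
With modified divisor 4350: modified quotas A 5.953, F 4.035, C 4.411, E 13.145, B 3.909.
Rounding down: A 5, F 4, C 4, E 13, B 3 (total 29).

A 5; F 4; C 4; E 13; B 3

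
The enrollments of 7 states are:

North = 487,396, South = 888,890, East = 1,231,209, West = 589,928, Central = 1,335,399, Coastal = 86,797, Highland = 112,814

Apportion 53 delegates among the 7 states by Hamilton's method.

North 5; South 10; East 14; West 7; Central 15; Coastal 1; Highland 1

Standard divisor: 4732433 ÷ 53 ≈ 89291.189.
Standard quotas: North 5.4585, South 9.9550, East 13.7887, West 6.6068, Central 14.9556, Coastal 0.9721, Highland 1.2634.
Lower quotas: North 5, South 9, East 13, West 6, Central 14, Coastal 0, Highland 1 (sum 48, leaving 5 seats).
Remainders in descending order: Coastal 0.9721, Central 0.9556, South 0.9550, East 0.7887, West 0.6068, North 0.4585, Highland 0.2634.
The surplus seats go to Coastal, Central, South, East, West.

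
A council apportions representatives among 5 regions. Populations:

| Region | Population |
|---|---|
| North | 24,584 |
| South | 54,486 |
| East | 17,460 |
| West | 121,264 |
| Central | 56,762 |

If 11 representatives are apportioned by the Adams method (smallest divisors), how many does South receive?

2

Standard divisor 274556/11 ≈ 24959.636; standard quotas: North 0.985, South 2.183, East 0.700, West 4.858, Central 2.274.
Rounding up gives 1, 3, 1, 5, 3 = 13 seats, so the divisor must be adjusted.
With modified divisor 29300: modified quotas North 0.839, South 1.860, East 0.596, West 4.139, Central 1.937.
Rounding up: North 1, South 2, East 1, West 5, Central 2 (total 11).
South receives 2.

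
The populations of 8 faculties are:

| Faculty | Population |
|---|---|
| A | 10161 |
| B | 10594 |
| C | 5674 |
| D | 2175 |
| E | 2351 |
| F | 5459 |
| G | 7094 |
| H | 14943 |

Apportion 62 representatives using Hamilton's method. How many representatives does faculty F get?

Total 58451; standard divisor 58451/62 ≈ 942.758.
Standard quotas: A 10.7780, B 11.2372, C 6.0185, D 2.3071, E 2.4937, F 5.7905, G 7.5247, H 15.8503.
Lower quotas: A 10, B 11, C 6, D 2, E 2, F 5, G 7, H 15 (sum 58, leaving 4 seats).
Remainders in descending order: H 0.8503, F 0.7905, A 0.7780, G 0.5247, E 0.4937, D 0.3071, B 0.2372, C 0.0185.
The surplus seats go to H, F, A, G.
F receives 6.

6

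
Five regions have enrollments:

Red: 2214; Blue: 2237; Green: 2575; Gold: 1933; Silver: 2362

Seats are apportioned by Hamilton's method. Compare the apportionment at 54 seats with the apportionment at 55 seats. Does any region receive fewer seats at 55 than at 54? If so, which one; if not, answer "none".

none

At 54 seats: Red 11, Blue 11, Green 12, Gold 9, Silver 11.
At 55 seats: Red 11, Blue 11, Green 13, Gold 9, Silver 11.
No region's allocation decreased.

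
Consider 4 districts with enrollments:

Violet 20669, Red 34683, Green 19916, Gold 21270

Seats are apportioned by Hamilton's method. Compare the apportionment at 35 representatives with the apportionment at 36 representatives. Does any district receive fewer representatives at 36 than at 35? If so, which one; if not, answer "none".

none

At 35 seats: Violet 7, Red 13, Green 7, Gold 8.
At 36 seats: Violet 8, Red 13, Green 7, Gold 8.
No district's allocation decreased.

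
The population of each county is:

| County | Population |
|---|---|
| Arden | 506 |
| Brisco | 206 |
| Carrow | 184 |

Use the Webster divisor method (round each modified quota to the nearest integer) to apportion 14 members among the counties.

Arden 8, Brisco 3, Carrow 3

Standard divisor 896/14 ≈ 64; standard quotas: Arden 7.906, Brisco 3.219, Carrow 2.875.
Rounding to the nearest integer gives Arden 8, Brisco 3, Carrow 3 — total 14, matching the house size, so no adjustment is needed.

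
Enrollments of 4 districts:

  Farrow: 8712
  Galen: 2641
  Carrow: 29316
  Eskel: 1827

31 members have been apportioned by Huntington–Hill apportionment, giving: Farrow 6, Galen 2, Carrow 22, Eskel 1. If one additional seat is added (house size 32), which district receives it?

Priority for the next seat is population ÷ (√(s·(s+1))).
Priorities: Farrow 1344.291, Galen 1078.184, Carrow 1303.255, Eskel 1291.884.
Highest priority: Farrow.

Farrow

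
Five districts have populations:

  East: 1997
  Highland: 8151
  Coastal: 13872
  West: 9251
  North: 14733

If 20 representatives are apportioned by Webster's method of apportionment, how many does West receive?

4

Standard divisor 48004/20 ≈ 2400.2; standard quotas: East 0.832, Highland 3.396, Coastal 5.780, West 3.854, North 6.138.
Rounding to the nearest integer gives East 1, Highland 3, Coastal 6, West 4, North 6 — total 20, matching the house size, so no adjustment is needed.
West receives 4.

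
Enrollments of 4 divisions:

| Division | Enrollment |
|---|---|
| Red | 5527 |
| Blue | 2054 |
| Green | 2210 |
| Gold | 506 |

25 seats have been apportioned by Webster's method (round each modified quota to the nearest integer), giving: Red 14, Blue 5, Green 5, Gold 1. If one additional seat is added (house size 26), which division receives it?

Green

Priority for the next seat is population ÷ (current seats + 0.5).
Priorities: Red 381.172, Blue 373.455, Green 401.818, Gold 337.333.
Highest priority: Green.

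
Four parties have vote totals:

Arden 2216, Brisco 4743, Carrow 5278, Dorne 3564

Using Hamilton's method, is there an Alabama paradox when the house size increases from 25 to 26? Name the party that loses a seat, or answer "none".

At 25 seats: Arden 4, Brisco 7, Carrow 8, Dorne 6.
At 26 seats: Arden 3, Brisco 8, Carrow 9, Dorne 6.
Arden drops from 4 to 3.

Arden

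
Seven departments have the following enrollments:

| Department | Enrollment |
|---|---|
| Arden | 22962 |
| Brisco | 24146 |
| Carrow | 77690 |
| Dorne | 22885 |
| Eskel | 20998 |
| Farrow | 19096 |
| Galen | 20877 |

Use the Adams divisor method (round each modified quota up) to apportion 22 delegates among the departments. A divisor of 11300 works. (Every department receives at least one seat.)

Arden 3; Brisco 3; Carrow 7; Dorne 3; Eskel 2; Farrow 2; Galen 2

With modified divisor 11300: modified quotas Arden 2.032, Brisco 2.137, Carrow 6.875, Dorne 2.025, Eskel 1.858, Farrow 1.690, Galen 1.848.
Rounding up: Arden 3, Brisco 3, Carrow 7, Dorne 3, Eskel 2, Farrow 2, Galen 2 (total 22).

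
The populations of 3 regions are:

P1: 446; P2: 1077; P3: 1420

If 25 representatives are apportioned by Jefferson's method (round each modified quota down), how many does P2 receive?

Standard divisor 2943/25 ≈ 117.72; standard quotas: P1 3.789, P2 9.149, P3 12.063.
Rounding down gives 3, 9, 12 = 24 seats, so the divisor must be adjusted.
With modified divisor 110: modified quotas P1 4.055, P2 9.791, P3 12.909.
Rounding down: P1 4, P2 9, P3 12 (total 25).
P2 receives 9.

9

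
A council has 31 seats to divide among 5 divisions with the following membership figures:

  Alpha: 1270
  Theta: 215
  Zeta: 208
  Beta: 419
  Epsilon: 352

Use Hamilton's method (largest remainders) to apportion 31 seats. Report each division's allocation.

Standard divisor: 2464 ÷ 31 ≈ 79.484.
Standard quotas: Alpha 15.978, Theta 2.705, Zeta 2.617, Beta 5.272, Epsilon 4.429.
Lower quotas: Alpha 15, Theta 2, Zeta 2, Beta 5, Epsilon 4 (sum 28, leaving 3 seats).
Remainders in descending order: Alpha 0.978, Theta 0.705, Zeta 0.617, Epsilon 0.429, Beta 0.272.
The surplus seats go to Alpha, Theta, Zeta.

Alpha 16, Theta 3, Zeta 3, Beta 5, Epsilon 4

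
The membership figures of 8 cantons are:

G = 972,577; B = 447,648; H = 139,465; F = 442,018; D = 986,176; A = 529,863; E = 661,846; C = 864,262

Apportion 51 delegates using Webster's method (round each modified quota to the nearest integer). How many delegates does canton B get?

5

Standard divisor 5043855/51 ≈ 98899.118; standard quotas: G 9.834, B 4.526, H 1.410, F 4.469, D 9.972, A 5.358, E 6.692, C 8.739.
Rounding to the nearest integer gives G 10, B 5, H 1, F 4, D 10, A 5, E 7, C 9 — total 51, matching the house size, so no adjustment is needed.
B receives 5.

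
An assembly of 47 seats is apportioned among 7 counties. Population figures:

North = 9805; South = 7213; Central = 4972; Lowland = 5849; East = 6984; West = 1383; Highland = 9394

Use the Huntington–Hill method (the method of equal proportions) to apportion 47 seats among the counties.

With divisor 971: modified quotas North 10.098, South 7.428, Central 5.120, Lowland 6.024, East 7.193, West 1.424, Highland 9.675.
Geometric-mean thresholds: North √(10·11)=10.488, South √(7·8)=7.483, Central √(5·6)=5.477, Lowland √(6·7)=6.481, East √(7·8)=7.483, West √(1·2)=1.414, Highland √(9·10)=9.487.
Each quota rounded against its threshold gives North 10, South 7, Central 5, Lowland 6, East 7, West 2, Highland 10 (total 47).

North=10, South=7, Central=5, Lowland=6, East=7, West=2, Highland=10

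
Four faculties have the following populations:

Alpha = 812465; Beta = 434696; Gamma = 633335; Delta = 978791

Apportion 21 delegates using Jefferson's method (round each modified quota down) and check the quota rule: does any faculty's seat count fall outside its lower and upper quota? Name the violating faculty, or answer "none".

Standard quotas: Alpha 5.967, Beta 3.193, Gamma 4.652, Delta 7.189.
Jefferson allocation: Alpha 6, Beta 3, Gamma 5, Delta 7.
Every allocation lies between the lower and upper quota.

none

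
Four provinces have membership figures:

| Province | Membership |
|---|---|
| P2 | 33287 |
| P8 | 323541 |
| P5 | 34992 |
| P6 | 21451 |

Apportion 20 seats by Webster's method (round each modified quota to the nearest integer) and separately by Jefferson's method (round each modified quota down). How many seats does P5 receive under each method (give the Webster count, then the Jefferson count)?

2 and 1

Webster: P2 2, P8 15, P5 2, P6 1.
Jefferson: P2 1, P8 17, P5 1, P6 1.
P5 gets 2 under Webster and 1 under Jefferson.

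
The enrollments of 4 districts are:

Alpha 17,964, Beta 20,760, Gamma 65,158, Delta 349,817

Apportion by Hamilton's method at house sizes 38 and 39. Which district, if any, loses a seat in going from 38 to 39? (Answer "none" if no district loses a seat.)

At 38 seats: Alpha 2, Beta 2, Gamma 5, Delta 29.
At 39 seats: Alpha 1, Beta 2, Gamma 6, Delta 30.
Alpha drops from 2 to 1.

Alpha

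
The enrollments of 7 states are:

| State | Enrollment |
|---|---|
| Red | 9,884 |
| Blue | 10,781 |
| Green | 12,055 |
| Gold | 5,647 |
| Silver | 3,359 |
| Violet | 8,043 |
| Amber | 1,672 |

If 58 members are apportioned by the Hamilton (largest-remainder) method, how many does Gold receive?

6

Total 51441; standard divisor 51441/58 ≈ 886.914.
Standard quotas: Red 11.1443, Blue 12.1556, Green 13.5921, Gold 6.3670, Silver 3.7873, Violet 9.0685, Amber 1.8852.
Lower quotas: Red 11, Blue 12, Green 13, Gold 6, Silver 3, Violet 9, Amber 1 (sum 55, leaving 3 seats).
Remainders in descending order: Amber 0.8852, Silver 0.7873, Green 0.5921, Gold 0.3670, Blue 0.1556, Red 0.1443, Violet 0.0685.
The surplus seats go to Amber, Silver, Green.
Gold receives 6.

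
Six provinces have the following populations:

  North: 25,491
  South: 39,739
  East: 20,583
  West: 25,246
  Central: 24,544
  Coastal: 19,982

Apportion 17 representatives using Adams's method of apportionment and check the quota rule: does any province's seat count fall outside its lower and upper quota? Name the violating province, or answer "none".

Standard quotas: North 2.785, South 4.342, East 2.249, West 2.759, Central 2.682, Coastal 2.183.
Adams allocation: North 3, South 4, East 2, West 3, Central 3, Coastal 2.
Every allocation lies between the lower and upper quota.

none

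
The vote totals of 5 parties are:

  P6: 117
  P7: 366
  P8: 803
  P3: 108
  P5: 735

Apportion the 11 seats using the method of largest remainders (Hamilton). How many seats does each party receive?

P6=1, P7=2, P8=4, P3=0, P5=4

Standard divisor: 2129 ÷ 11 ≈ 193.545.
Standard quotas: P6 0.605, P7 1.891, P8 4.149, P3 0.558, P5 3.798.
Lower quotas: P6 0, P7 1, P8 4, P3 0, P5 3 (sum 8, leaving 3 seats).
Remainders in descending order: P7 0.891, P5 0.798, P6 0.605, P3 0.558, P8 0.149.
The surplus seats go to P7, P5, P6.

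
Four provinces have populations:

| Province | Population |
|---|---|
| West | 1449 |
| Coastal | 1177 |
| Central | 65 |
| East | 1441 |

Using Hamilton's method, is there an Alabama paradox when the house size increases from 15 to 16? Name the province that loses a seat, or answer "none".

Coastal

At 15 seats: West 5, Coastal 5, Central 0, East 5.
At 16 seats: West 6, Coastal 4, Central 0, East 6.
Coastal drops from 5 to 4.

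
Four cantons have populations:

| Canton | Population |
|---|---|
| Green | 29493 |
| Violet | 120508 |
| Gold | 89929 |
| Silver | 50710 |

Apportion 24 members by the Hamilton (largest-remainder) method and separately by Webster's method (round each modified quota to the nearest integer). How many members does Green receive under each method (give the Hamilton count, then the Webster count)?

3 and 2

Hamilton: Green 3, Violet 10, Gold 7, Silver 4.
Webster: Green 2, Violet 10, Gold 8, Silver 4.
Green gets 3 under Hamilton and 2 under Webster.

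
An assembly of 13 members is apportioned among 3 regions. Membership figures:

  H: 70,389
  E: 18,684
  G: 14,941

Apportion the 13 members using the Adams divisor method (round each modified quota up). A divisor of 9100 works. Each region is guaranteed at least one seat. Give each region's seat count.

H 8, E 3, G 2

With modified divisor 9100: modified quotas H 7.735, E 2.053, G 1.642.
Rounding up: H 8, E 3, G 2 (total 13).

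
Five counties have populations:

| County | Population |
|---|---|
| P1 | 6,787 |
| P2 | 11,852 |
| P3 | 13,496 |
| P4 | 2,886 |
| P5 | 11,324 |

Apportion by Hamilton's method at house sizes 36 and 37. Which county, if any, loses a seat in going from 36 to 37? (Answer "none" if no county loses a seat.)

none

At 36 seats: P1 5, P2 9, P3 11, P4 2, P5 9.
At 37 seats: P1 5, P2 10, P3 11, P4 2, P5 9.
No county's allocation decreased.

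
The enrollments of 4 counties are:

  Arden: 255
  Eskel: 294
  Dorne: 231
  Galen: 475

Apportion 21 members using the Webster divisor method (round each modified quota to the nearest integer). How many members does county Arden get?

4

Standard divisor 1255/21 ≈ 59.762; standard quotas: Arden 4.267, Eskel 4.920, Dorne 3.865, Galen 7.948.
Rounding to the nearest integer gives Arden 4, Eskel 5, Dorne 4, Galen 8 — total 21, matching the house size, so no adjustment is needed.
Arden receives 4.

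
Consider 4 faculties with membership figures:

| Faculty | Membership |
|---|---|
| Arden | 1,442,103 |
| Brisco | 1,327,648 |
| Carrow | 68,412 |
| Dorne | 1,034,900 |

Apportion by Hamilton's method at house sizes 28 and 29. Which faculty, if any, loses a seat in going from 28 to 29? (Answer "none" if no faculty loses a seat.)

Carrow

At 28 seats: Arden 10, Brisco 10, Carrow 1, Dorne 7.
At 29 seats: Arden 11, Brisco 10, Carrow 0, Dorne 8.
Carrow drops from 1 to 0.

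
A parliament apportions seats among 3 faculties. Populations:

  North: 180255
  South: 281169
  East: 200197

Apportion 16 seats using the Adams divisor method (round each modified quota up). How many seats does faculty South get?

7

Standard divisor 661621/16 ≈ 41351.312; standard quotas: North 4.359, South 6.800, East 4.841.
Rounding up gives 5, 7, 5 = 17 seats, so the divisor must be adjusted.
With modified divisor 46000: modified quotas North 3.919, South 6.112, East 4.352.
Rounding up: North 4, South 7, East 5 (total 16).
South receives 7.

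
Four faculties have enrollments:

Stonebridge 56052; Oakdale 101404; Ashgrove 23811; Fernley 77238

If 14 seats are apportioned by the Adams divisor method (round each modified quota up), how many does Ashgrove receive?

2

Standard divisor 258505/14 ≈ 18464.643; standard quotas: Stonebridge 3.036, Oakdale 5.492, Ashgrove 1.290, Fernley 4.183.
Rounding up gives 4, 6, 2, 5 = 17 seats, so the divisor must be adjusted.
With modified divisor 22000: modified quotas Stonebridge 2.548, Oakdale 4.609, Ashgrove 1.082, Fernley 3.511.
Rounding up: Stonebridge 3, Oakdale 5, Ashgrove 2, Fernley 4 (total 14).
Ashgrove receives 2.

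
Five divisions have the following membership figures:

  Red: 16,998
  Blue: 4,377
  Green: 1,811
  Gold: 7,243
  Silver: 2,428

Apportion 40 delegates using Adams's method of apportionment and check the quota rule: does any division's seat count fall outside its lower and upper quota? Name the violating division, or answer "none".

none

Standard quotas: Red 20.693, Blue 5.329, Green 2.205, Gold 8.818, Silver 2.956.
Adams allocation: Red 20, Blue 5, Green 3, Gold 9, Silver 3.
Every allocation lies between the lower and upper quota.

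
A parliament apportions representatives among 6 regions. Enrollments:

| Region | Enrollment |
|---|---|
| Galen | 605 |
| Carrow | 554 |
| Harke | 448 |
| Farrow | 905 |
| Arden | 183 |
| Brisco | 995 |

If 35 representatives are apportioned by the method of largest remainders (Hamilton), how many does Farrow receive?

9

Total 3690; standard divisor 3690/35 ≈ 105.429.
Standard quotas: Galen 5.738, Carrow 5.255, Harke 4.249, Farrow 8.584, Arden 1.736, Brisco 9.438.
Lower quotas: Galen 5, Carrow 5, Harke 4, Farrow 8, Arden 1, Brisco 9 (sum 32, leaving 3 seats).
Remainders in descending order: Galen 0.738, Arden 0.736, Farrow 0.584, Brisco 0.438, Carrow 0.255, Harke 0.249.
Largest remainders: Galen, Arden, Farrow receive the extra seats.
Farrow receives 9.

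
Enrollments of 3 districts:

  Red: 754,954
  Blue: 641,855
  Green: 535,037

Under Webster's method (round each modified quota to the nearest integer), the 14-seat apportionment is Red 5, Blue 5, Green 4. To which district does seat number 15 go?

Priority for the next seat is population ÷ (current seats + 0.5).
Priorities: Red 137264.364, Blue 116700.909, Green 118897.111.
Highest priority: Red.

Red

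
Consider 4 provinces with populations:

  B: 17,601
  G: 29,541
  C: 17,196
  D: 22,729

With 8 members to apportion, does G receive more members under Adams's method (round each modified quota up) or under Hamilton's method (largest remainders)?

Adams: B 2, G 2, C 2, D 2.
Hamilton: B 2, G 3, C 1, D 2.
G gets 2 under Adams and 3 under Hamilton.

Hamilton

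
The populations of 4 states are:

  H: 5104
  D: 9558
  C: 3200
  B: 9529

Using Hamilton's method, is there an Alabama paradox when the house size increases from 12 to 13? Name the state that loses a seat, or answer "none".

At 12 seats: H 2, D 4, C 2, B 4.
At 13 seats: H 2, D 5, C 1, B 5.
C drops from 2 to 1.

C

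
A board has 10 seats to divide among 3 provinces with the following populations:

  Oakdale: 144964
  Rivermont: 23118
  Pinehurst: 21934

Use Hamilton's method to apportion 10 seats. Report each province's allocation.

Total 190016; standard divisor 190016/10 ≈ 19001.6.
Standard quotas: Oakdale 7.6290, Rivermont 1.2166, Pinehurst 1.1543.
Lower quotas: Oakdale 7, Rivermont 1, Pinehurst 1 (sum 9, leaving 1 seat).
Remainders in descending order: Oakdale 0.6290, Rivermont 0.2166, Pinehurst 0.1543.
The surplus seat goes to Oakdale.

Oakdale 8, Rivermont 1, Pinehurst 1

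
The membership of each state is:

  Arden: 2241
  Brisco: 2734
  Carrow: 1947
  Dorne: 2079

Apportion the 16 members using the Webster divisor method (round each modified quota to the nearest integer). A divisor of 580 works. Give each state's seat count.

Arden 4, Brisco 5, Carrow 3, Dorne 4

With modified divisor 580: modified quotas Arden 3.864, Brisco 4.714, Carrow 3.357, Dorne 3.584.
Rounding to the nearest integer: Arden 4, Brisco 5, Carrow 3, Dorne 4 (total 16).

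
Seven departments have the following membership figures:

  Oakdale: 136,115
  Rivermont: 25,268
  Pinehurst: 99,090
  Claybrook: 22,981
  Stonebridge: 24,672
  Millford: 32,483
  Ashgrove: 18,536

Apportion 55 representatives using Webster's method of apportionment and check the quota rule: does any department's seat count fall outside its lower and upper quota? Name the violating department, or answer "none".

none

Standard quotas: Oakdale 20.845, Rivermont 3.870, Pinehurst 15.175, Claybrook 3.519, Stonebridge 3.778, Millford 4.974, Ashgrove 2.839.
Webster allocation: Oakdale 21, Rivermont 4, Pinehurst 15, Claybrook 3, Stonebridge 4, Millford 5, Ashgrove 3.
Every allocation lies between the lower and upper quota.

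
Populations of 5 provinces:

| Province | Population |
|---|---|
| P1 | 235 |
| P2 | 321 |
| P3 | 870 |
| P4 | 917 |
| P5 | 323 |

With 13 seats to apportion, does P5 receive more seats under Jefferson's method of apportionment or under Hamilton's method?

Hamilton

Jefferson: P1 1, P2 1, P3 5, P4 5, P5 1.
Hamilton: P1 1, P2 2, P3 4, P4 4, P5 2.
P5 gets 1 under Jefferson and 2 under Hamilton.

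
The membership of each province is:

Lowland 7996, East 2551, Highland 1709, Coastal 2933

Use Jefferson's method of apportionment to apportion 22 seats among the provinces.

Lowland=12, East=4, Highland=2, Coastal=4

Standard divisor 15189/22 ≈ 690.409; standard quotas: Lowland 11.582, East 3.695, Highland 2.475, Coastal 4.248.
Rounding down gives 11, 3, 2, 4 = 20 seats, so the divisor must be adjusted.
With modified divisor 630: modified quotas Lowland 12.692, East 4.049, Highland 2.713, Coastal 4.656.
Rounding down: Lowland 12, East 4, Highland 2, Coastal 4 (total 22).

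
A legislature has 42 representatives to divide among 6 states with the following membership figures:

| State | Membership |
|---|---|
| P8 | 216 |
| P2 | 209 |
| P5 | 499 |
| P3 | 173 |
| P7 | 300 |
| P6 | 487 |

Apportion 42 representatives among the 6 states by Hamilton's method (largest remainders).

P8=5, P2=4, P5=11, P3=4, P7=7, P6=11

Total 1884; standard divisor 1884/42 ≈ 44.857.
Standard quotas: P8 4.815, P2 4.659, P5 11.124, P3 3.857, P7 6.688, P6 10.857.
Lower quotas: P8 4, P2 4, P5 11, P3 3, P7 6, P6 10 (sum 38, leaving 4 seats).
Remainders in descending order: P3 0.857, P6 0.857, P8 0.815, P7 0.688, P2 0.659, P5 0.124.
Largest remainders: P3, P6, P8, P7 receive the extra seats.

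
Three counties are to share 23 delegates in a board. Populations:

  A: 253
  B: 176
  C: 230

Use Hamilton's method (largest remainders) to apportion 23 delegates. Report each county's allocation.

Total 659; standard divisor 659/23 ≈ 28.652.
Standard quotas: A 8.830, B 6.143, C 8.027.
Lower quotas: A 8, B 6, C 8 (sum 22, leaving 1 seat).
Remainders in descending order: A 0.830, B 0.143, C 0.027.
The surplus seat goes to A.

A 9, B 6, C 8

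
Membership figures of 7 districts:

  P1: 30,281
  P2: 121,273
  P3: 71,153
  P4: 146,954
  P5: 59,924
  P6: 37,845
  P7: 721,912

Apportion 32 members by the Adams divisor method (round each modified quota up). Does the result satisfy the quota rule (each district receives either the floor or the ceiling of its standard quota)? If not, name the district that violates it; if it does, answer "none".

Standard quotas: P1 0.815, P2 3.263, P3 1.914, P4 3.954, P5 1.612, P6 1.018, P7 19.423.
Adams allocation: P1 1, P2 4, P3 2, P4 4, P5 2, P6 1, P7 18.
P7 has quota 19.423 (lower 19, upper 20) but receives 18 — outside the quota interval.

P7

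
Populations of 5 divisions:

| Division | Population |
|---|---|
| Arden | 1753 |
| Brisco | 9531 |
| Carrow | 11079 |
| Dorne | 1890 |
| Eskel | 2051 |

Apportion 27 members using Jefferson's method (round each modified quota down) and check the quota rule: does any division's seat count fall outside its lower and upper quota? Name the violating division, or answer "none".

Standard quotas: Arden 1.799, Brisco 9.783, Carrow 11.372, Dorne 1.940, Eskel 2.105.
Jefferson allocation: Arden 1, Brisco 10, Carrow 12, Dorne 2, Eskel 2.
Every allocation lies between the lower and upper quota.

none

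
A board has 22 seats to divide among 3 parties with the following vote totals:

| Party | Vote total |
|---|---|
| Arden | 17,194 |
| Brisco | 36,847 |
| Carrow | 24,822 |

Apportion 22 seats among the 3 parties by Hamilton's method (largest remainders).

Arden 5, Brisco 10, Carrow 7

Standard divisor: 78863 ÷ 22 ≈ 3584.682.
Standard quotas: Arden 4.7965, Brisco 10.2790, Carrow 6.9245.
Lower quotas: Arden 4, Brisco 10, Carrow 6 (sum 20, leaving 2 seats).
Remainders in descending order: Carrow 0.9245, Arden 0.7965, Brisco 0.2790.
The surplus seats go to Carrow, Arden.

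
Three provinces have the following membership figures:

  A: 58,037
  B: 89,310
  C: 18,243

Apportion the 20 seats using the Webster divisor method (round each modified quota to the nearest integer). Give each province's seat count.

A 7; B 11; C 2

Standard divisor 165590/20 ≈ 8279.5; standard quotas: A 7.010, B 10.787, C 2.203.
Rounding to the nearest integer gives A 7, B 11, C 2 — total 20, matching the house size, so no adjustment is needed.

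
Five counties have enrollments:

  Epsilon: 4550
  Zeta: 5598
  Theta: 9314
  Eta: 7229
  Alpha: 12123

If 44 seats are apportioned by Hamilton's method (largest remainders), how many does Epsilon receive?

Total 38814; standard divisor 38814/44 ≈ 882.136.
Standard quotas: Epsilon 5.1579, Zeta 6.3460, Theta 10.5585, Eta 8.1949, Alpha 13.7428.
Lower quotas: Epsilon 5, Zeta 6, Theta 10, Eta 8, Alpha 13 (sum 42, leaving 2 seats).
Remainders in descending order: Alpha 0.7428, Theta 0.5585, Zeta 0.3460, Eta 0.1949, Epsilon 0.1579.
Largest remainders: Alpha, Theta receive the extra seats.
Epsilon receives 5.

5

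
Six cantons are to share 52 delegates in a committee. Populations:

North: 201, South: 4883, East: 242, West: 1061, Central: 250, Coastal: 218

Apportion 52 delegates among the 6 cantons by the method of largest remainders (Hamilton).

North 1, South 37, East 2, West 8, Central 2, Coastal 2

Total 6855; standard divisor 6855/52 ≈ 131.827.
Standard quotas: North 1.525, South 37.041, East 1.836, West 8.048, Central 1.896, Coastal 1.654.
Lower quotas: North 1, South 37, East 1, West 8, Central 1, Coastal 1 (sum 49, leaving 3 seats).
Remainders in descending order: Central 0.896, East 0.836, Coastal 0.654, North 0.525, West 0.048, South 0.041.
The surplus seats go to Central, East, Coastal.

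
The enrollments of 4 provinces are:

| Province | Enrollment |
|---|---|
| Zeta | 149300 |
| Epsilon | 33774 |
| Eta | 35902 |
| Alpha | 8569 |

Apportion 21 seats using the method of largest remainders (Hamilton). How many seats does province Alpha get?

Total 227545; standard divisor 227545/21 ≈ 10835.476.
Standard quotas: Zeta 13.7788, Epsilon 3.1170, Eta 3.3134, Alpha 0.7908.
Lower quotas: Zeta 13, Epsilon 3, Eta 3, Alpha 0 (sum 19, leaving 2 seats).
Remainders in descending order: Alpha 0.7908, Zeta 0.7788, Eta 0.3134, Epsilon 0.1170.
Largest remainders: Alpha, Zeta receive the extra seats.
Alpha receives 1.

1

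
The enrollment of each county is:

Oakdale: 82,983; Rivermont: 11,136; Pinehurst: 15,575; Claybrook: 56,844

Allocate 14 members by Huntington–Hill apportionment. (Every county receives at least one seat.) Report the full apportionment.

Oakdale=7, Rivermont=1, Pinehurst=1, Claybrook=5

With divisor 11900: modified quotas Oakdale 6.973, Rivermont 0.936, Pinehurst 1.309, Claybrook 4.777.
Geometric-mean thresholds: Oakdale √(6·7)=6.481, Rivermont (min 1), Pinehurst √(1·2)=1.414, Claybrook √(4·5)=4.472.
Each quota rounded against its threshold gives Oakdale 7, Rivermont 1, Pinehurst 1, Claybrook 5 (total 14).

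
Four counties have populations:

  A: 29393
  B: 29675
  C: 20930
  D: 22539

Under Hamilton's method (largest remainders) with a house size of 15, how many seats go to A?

Total 102537; standard divisor 102537/15 ≈ 6835.8.
Standard quotas: A 4.2999, B 4.3411, C 3.0618, D 3.2972.
Lower quotas: A 4, B 4, C 3, D 3 (sum 14, leaving 1 seat).
Remainders in descending order: B 0.3411, A 0.2999, D 0.2972, C 0.0618.
The surplus seat goes to B.
A receives 4.

4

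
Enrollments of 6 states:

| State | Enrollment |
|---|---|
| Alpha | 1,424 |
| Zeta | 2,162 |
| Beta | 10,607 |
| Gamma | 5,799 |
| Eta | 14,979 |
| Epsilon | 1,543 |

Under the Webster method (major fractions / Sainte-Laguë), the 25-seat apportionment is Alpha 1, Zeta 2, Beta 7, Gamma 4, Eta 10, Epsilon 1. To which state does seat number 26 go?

Priority for the next seat is population ÷ (current seats + 0.5).
Priorities: Alpha 949.333, Zeta 864.800, Beta 1414.267, Gamma 1288.667, Eta 1426.571, Epsilon 1028.667.
Highest priority: Eta.

Eta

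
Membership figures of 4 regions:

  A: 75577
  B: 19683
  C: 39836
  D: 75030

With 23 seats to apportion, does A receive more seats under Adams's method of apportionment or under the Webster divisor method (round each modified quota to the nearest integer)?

Webster

Adams: A 8, B 2, C 5, D 8.
Webster: A 9, B 2, C 4, D 8.
A gets 8 under Adams and 9 under Webster.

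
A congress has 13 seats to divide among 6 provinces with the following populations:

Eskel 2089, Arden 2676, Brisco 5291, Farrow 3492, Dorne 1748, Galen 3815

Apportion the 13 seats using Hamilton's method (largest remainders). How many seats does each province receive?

Eskel 1, Arden 2, Brisco 4, Farrow 2, Dorne 1, Galen 3

Total 19111; standard divisor 19111/13 ≈ 1470.077.
Standard quotas: Eskel 1.4210, Arden 1.8203, Brisco 3.5991, Farrow 2.3754, Dorne 1.1891, Galen 2.5951.
Lower quotas: Eskel 1, Arden 1, Brisco 3, Farrow 2, Dorne 1, Galen 2 (sum 10, leaving 3 seats).
Remainders in descending order: Arden 0.8203, Brisco 0.5991, Galen 0.5951, Eskel 0.4210, Farrow 0.3754, Dorne 0.1891.
The surplus seats go to Arden, Brisco, Galen.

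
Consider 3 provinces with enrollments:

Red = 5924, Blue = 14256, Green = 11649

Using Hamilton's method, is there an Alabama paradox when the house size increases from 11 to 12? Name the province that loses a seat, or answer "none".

At 11 seats: Red 2, Blue 5, Green 4.
At 12 seats: Red 2, Blue 5, Green 5.
No province's allocation decreased.

none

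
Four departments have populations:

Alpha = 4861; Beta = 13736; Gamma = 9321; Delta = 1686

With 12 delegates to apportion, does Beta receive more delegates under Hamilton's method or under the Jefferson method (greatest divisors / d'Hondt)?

Hamilton: Alpha 2, Beta 5, Gamma 4, Delta 1.
Jefferson: Alpha 2, Beta 6, Gamma 4, Delta 0.
Beta gets 5 under Hamilton and 6 under Jefferson.

Jefferson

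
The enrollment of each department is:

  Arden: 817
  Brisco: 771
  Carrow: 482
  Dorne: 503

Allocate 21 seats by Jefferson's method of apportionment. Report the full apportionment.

Arden 7, Brisco 6, Carrow 4, Dorne 4

Standard divisor 2573/21 ≈ 122.524; standard quotas: Arden 6.668, Brisco 6.293, Carrow 3.934, Dorne 4.105.
Rounding down gives 6, 6, 3, 4 = 19 seats, so the divisor must be adjusted.
With modified divisor 113: modified quotas Arden 7.230, Brisco 6.823, Carrow 4.265, Dorne 4.451.
Rounding down: Arden 7, Brisco 6, Carrow 4, Dorne 4 (total 21).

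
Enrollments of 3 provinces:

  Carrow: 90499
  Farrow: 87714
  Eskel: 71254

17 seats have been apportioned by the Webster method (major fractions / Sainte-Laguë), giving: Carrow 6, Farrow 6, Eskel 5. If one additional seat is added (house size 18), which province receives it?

Carrow

Priority for the next seat is population ÷ (current seats + 0.5).
Priorities: Carrow 13922.923, Farrow 13494.462, Eskel 12955.273.
Highest priority: Carrow.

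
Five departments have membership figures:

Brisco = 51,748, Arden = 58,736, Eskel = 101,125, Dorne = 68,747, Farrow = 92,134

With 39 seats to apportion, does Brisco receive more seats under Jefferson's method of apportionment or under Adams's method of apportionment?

Jefferson: Brisco 5, Arden 6, Eskel 11, Dorne 7, Farrow 10.
Adams: Brisco 6, Arden 6, Eskel 10, Dorne 7, Farrow 10.
Brisco gets 5 under Jefferson and 6 under Adams.

Adams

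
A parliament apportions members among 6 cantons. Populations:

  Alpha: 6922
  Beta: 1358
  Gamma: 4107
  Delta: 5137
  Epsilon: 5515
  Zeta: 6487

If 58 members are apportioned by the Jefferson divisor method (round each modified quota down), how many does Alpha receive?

14

Standard divisor 29526/58 ≈ 509.069; standard quotas: Alpha 13.597, Beta 2.668, Gamma 8.068, Delta 10.091, Epsilon 10.834, Zeta 12.743.
Rounding down gives 13, 2, 8, 10, 10, 12 = 55 seats, so the divisor must be adjusted.
With modified divisor 480: modified quotas Alpha 14.421, Beta 2.829, Gamma 8.556, Delta 10.702, Epsilon 11.490, Zeta 13.515.
Rounding down: Alpha 14, Beta 2, Gamma 8, Delta 10, Epsilon 11, Zeta 13 (total 58).
Alpha receives 14.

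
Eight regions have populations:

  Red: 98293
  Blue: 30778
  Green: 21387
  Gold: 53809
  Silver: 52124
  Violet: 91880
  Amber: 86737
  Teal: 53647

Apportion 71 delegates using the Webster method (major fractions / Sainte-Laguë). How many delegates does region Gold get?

Standard divisor 488655/71 ≈ 6882.465; standard quotas: Red 14.282, Blue 4.472, Green 3.107, Gold 7.818, Silver 7.573, Violet 13.350, Amber 12.603, Teal 7.795.
Rounding to the nearest integer gives Red 14, Blue 4, Green 3, Gold 8, Silver 8, Violet 13, Amber 13, Teal 8 — total 71, matching the house size, so no adjustment is needed.
Gold receives 8.

8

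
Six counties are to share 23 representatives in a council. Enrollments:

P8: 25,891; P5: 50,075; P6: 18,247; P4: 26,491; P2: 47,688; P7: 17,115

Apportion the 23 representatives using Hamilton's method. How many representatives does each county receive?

P8=3, P5=6, P6=2, P4=4, P2=6, P7=2

The standard divisor is 185507/23 ≈ 8065.522.
Standard quotas: P8 3.2101, P5 6.2085, P6 2.2623, P4 3.2845, P2 5.9126, P7 2.1220.
Lower quotas: P8 3, P5 6, P6 2, P4 3, P2 5, P7 2 (sum 21, leaving 2 seats).
Remainders in descending order: P2 0.9126, P4 0.2845, P6 0.2623, P8 0.2101, P5 0.2085, P7 0.1220.
The surplus seats go to P2, P4.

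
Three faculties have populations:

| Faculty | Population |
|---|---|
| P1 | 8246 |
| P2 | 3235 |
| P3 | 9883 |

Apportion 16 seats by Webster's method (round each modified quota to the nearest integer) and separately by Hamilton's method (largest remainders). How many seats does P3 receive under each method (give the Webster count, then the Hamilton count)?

8 and 7

Webster: P1 6, P2 2, P3 8.
Hamilton: P1 6, P2 3, P3 7.
P3 gets 8 under Webster and 7 under Hamilton.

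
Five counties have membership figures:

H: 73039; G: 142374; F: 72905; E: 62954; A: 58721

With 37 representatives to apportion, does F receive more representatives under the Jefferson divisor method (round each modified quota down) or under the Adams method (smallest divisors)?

Jefferson: H 7, G 13, F 6, E 6, A 5.
Adams: H 7, G 12, F 7, E 6, A 5.
F gets 6 under Jefferson and 7 under Adams.

Adams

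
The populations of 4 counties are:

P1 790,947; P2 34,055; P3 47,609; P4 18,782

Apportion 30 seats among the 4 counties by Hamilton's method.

Standard divisor: 891393 ÷ 30 ≈ 29713.1.
Standard quotas: P1 26.6195, P2 1.1461, P3 1.6023, P4 0.6321.
Lower quotas: P1 26, P2 1, P3 1, P4 0 (sum 28, leaving 2 seats).
Remainders in descending order: P4 0.6321, P1 0.6195, P3 0.6023, P2 0.1461.
Largest remainders: P4, P1 receive the extra seats.

P1: 27; P2: 1; P3: 1; P4: 1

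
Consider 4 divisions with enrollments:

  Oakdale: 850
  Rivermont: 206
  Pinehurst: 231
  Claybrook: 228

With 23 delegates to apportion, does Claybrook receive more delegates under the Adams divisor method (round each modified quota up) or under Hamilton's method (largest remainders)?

Adams: Oakdale 12, Rivermont 3, Pinehurst 4, Claybrook 4.
Hamilton: Oakdale 13, Rivermont 3, Pinehurst 4, Claybrook 3.
Claybrook gets 4 under Adams and 3 under Hamilton.

Adams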